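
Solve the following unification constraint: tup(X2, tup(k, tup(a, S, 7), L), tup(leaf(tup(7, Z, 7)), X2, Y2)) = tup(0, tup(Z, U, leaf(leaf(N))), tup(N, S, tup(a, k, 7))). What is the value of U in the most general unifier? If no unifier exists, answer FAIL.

tup(a, 0, 7)

Decompose tup/3: X2 = 0,  tup(k, tup(a, S, 7), L) = tup(Z, U, leaf(leaf(N))),  tup(leaf(tup(7, Z, 7)), X2, Y2) = tup(N, S, tup(a, k, 7)).
Bind X2 := 0; substituting into the one remaining equation that mentions X2 gives: tup(leaf(tup(7, Z, 7)), 0, Y2) = tup(N, S, tup(a, k, 7)).
Decompose tup/3: k = Z,  tup(a, S, 7) = U,  L = leaf(leaf(N)).
Bind Z := k; substituting into the one remaining equation that mentions Z gives: tup(leaf(tup(7, k, 7)), 0, Y2) = tup(N, S, tup(a, k, 7)).
Bind U := tup(a, S, 7); no other remaining equation mentions U.
Bind L := leaf(leaf(N)); no other remaining equation mentions L.
Decompose tup/3: leaf(tup(7, k, 7)) = N,  0 = S,  Y2 = tup(a, k, 7).
Bind N := leaf(tup(7, k, 7)); no other remaining equation mentions N. Substituting into the earlier binding gives L := leaf(leaf(leaf(tup(7, k, 7)))).
Bind S := 0; no other remaining equation mentions S. Substituting into the earlier binding gives U := tup(a, 0, 7).
Bind Y2 := tup(a, k, 7).
MGU = { X2 ↦ 0, Z ↦ k, U ↦ tup(a, 0, 7), L ↦ leaf(leaf(leaf(tup(7, k, 7)))), N ↦ leaf(tup(7, k, 7)), S ↦ 0, Y2 ↦ tup(a, k, 7) }, so U ↦ tup(a, 0, 7).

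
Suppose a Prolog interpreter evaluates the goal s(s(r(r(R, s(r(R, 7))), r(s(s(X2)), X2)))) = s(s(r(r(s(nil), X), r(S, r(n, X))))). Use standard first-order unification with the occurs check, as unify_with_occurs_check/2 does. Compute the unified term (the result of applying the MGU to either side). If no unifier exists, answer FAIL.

Decompose s/1: s(r(r(R, s(r(R, 7))), r(s(s(X2)), X2))) = s(r(r(s(nil), X), r(S, r(n, X)))).
Decompose s/1: r(r(R, s(r(R, 7))), r(s(s(X2)), X2)) = r(r(s(nil), X), r(S, r(n, X))).
Decompose r/2: r(R, s(r(R, 7))) = r(s(nil), X),  r(s(s(X2)), X2) = r(S, r(n, X)).
Decompose r/2: R = s(nil),  s(r(R, 7)) = X.
Bind R := s(nil); substituting into the one remaining equation that mentions R gives: s(r(s(nil), 7)) = X.
Bind X := s(r(s(nil), 7)); substituting into the remaining equation gives: r(s(s(X2)), X2) = r(S, r(n, s(r(s(nil), 7)))).
Decompose r/2: s(s(X2)) = S,  X2 = r(n, s(r(s(nil), 7))).
Bind S := s(s(X2)); no other remaining equation mentions S.
Bind X2 := r(n, s(r(s(nil), 7))). Substituting into the earlier binding gives S := s(s(r(n, s(r(s(nil), 7))))).
Applying the MGU to either side gives s(s(r(r(s(nil), s(r(s(nil), 7))), r(s(s(r(n, s(r(s(nil), 7))))), r(n, s(r(s(nil), 7))))))).

s(s(r(r(s(nil), s(r(s(nil), 7))), r(s(s(r(n, s(r(s(nil), 7))))), r(n, s(r(s(nil), 7)))))))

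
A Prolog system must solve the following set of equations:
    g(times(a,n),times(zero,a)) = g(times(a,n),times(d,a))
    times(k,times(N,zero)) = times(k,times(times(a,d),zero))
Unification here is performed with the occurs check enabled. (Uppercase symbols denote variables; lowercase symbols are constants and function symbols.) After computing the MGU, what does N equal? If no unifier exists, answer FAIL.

FAIL

Decompose g/2: times(a,n) = times(a,n),  times(zero,a) = times(d,a).
Delete trivial equation times(a,n) = times(a,n).
Decompose times/2: zero = d,  a = a.
Clash: constants zero and d differ; no unifier exists.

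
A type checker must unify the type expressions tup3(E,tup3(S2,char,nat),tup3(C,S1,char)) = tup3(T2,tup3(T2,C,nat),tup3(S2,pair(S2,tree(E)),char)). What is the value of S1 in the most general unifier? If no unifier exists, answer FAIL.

Decompose tup3/3: E = T2,  tup3(S2,char,nat) = tup3(T2,C,nat),  tup3(C,S1,char) = tup3(S2,pair(S2,tree(E)),char).
Bind E := T2; substituting into the one remaining equation that mentions E gives: tup3(C,S1,char) = tup3(S2,pair(S2,tree(T2)),char).
Decompose tup3/3: S2 = T2,  char = C,  nat = nat.
Bind S2 := T2; substituting into the one remaining equation that mentions S2 gives: tup3(C,S1,char) = tup3(T2,pair(T2,tree(T2)),char).
Bind C := char; substituting into the one remaining equation that mentions C gives: tup3(char,S1,char) = tup3(T2,pair(T2,tree(T2)),char).
Delete trivial equation nat = nat.
Decompose tup3/3: char = T2,  S1 = pair(T2,tree(T2)),  char = char.
Bind T2 := char; substituting into the one remaining equation that mentions T2 gives: S1 = pair(char,tree(char)). Substituting into the earlier bindings gives E := char, S2 := char.
Bind S1 := pair(char,tree(char)); no other remaining equation mentions S1.
Delete trivial equation char = char.
MGU = { E ↦ char, S2 ↦ char, C ↦ char, T2 ↦ char, S1 ↦ pair(char,tree(char)) }, so S1 ↦ pair(char,tree(char)).

pair(char,tree(char))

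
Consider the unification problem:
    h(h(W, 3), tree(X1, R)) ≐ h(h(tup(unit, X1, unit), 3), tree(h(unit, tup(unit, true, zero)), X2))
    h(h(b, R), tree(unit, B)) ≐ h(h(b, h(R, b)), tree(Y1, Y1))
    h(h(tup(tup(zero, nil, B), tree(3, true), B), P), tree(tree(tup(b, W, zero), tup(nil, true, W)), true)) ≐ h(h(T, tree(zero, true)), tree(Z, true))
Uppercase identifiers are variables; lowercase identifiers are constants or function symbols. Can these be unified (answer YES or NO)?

NO

Decompose h/2: h(W, 3) ≐ h(tup(unit, X1, unit), 3),  tree(X1, R) ≐ tree(h(unit, tup(unit, true, zero)), X2).
Decompose h/2: W ≐ tup(unit, X1, unit),  3 ≐ 3.
Bind W := tup(unit, X1, unit); substituting into the one remaining equation that mentions W gives: h(h(tup(tup(zero, nil, B), tree(3, true), B), P), tree(tree(tup(b, tup(unit, X1, unit), zero), tup(nil, true, tup(unit, X1, unit))), true)) ≐ h(h(T, tree(zero, true)), tree(Z, true)).
Delete trivial equation 3 ≐ 3.
Decompose tree/2: X1 ≐ h(unit, tup(unit, true, zero)),  R ≐ X2.
Bind X1 := h(unit, tup(unit, true, zero)); substituting into the one remaining equation that mentions X1 gives: h(h(tup(tup(zero, nil, B), tree(3, true), B), P), tree(tree(tup(b, tup(unit, h(unit, tup(unit, true, zero)), unit), zero), tup(nil, true, tup(unit, h(unit, tup(unit, true, zero)), unit))), true)) ≐ h(h(T, tree(zero, true)), tree(Z, true)). Substituting into the earlier binding gives W := tup(unit, h(unit, tup(unit, true, zero)), unit).
Bind R := X2; substituting into the one remaining equation that mentions R gives: h(h(b, X2), tree(unit, B)) ≐ h(h(b, h(X2, b)), tree(Y1, Y1)).
Decompose h/2: h(b, X2) ≐ h(b, h(X2, b)),  tree(unit, B) ≐ tree(Y1, Y1).
Decompose h/2: b ≐ b,  X2 ≐ h(X2, b).
Delete trivial equation b ≐ b.
Occurs check fails: X2 occurs in h(X2, b); the equation X2 ≐ h(X2, b) has no finite solution.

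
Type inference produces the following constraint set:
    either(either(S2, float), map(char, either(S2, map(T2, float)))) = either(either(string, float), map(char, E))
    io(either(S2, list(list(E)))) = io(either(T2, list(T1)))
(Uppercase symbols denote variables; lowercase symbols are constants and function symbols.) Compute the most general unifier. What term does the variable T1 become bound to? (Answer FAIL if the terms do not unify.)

Decompose either/2: either(S2, float) = either(string, float),  map(char, either(S2, map(T2, float))) = map(char, E).
Decompose either/2: S2 = string,  float = float.
Bind S2 := string; substituting into the 2 remaining equations that mention S2 gives: map(char, either(string, map(T2, float))) = map(char, E),  io(either(string, list(list(E)))) = io(either(T2, list(T1))).
Delete trivial equation float = float.
Decompose map/2: char = char,  either(string, map(T2, float)) = E.
Delete trivial equation char = char.
Bind E := either(string, map(T2, float)); substituting into the remaining equation gives: io(either(string, list(list(either(string, map(T2, float)))))) = io(either(T2, list(T1))).
Decompose io/1: either(string, list(list(either(string, map(T2, float))))) = either(T2, list(T1)).
Decompose either/2: string = T2,  list(list(either(string, map(T2, float)))) = list(T1).
Bind T2 := string; substituting into the remaining equation gives: list(list(either(string, map(string, float)))) = list(T1). Substituting into the earlier binding gives E := either(string, map(string, float)).
Decompose list/1: list(either(string, map(string, float))) = T1.
Bind T1 := list(either(string, map(string, float))).
MGU = { S2 ↦ string, E ↦ either(string, map(string, float)), T2 ↦ string, T1 ↦ list(either(string, map(string, float))) }, so T1 ↦ list(either(string, map(string, float))).

list(either(string, map(string, float)))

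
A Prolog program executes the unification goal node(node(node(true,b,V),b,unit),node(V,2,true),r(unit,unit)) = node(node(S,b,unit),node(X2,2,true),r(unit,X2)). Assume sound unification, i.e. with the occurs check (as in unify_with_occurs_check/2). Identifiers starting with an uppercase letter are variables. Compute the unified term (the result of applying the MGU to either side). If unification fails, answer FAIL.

Decompose node/3: node(node(true,b,V),b,unit) = node(S,b,unit),  node(V,2,true) = node(X2,2,true),  r(unit,unit) = r(unit,X2).
Decompose node/3: node(true,b,V) = S,  b = b,  unit = unit.
Bind S := node(true,b,V); no other remaining equation mentions S.
Delete trivial equation b = b.
Delete trivial equation unit = unit.
Decompose node/3: V = X2,  2 = 2,  true = true.
Bind V := X2; no other remaining equation mentions V. Substituting into the earlier binding gives S := node(true,b,X2).
Delete trivial equation 2 = 2.
Delete trivial equation true = true.
Decompose r/2: unit = unit,  unit = X2.
Delete trivial equation unit = unit.
Bind X2 := unit. Substituting into the earlier bindings gives S := node(true,b,unit), V := unit.
Applying the MGU to either side gives node(node(node(true,b,unit),b,unit),node(unit,2,true),r(unit,unit)).

node(node(node(true,b,unit),b,unit),node(unit,2,true),r(unit,unit))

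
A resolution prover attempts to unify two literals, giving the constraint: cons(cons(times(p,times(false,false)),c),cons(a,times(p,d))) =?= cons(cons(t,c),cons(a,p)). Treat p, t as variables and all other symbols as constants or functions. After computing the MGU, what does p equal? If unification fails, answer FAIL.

FAIL

Decompose cons/2: cons(times(p,times(false,false)),c) =?= cons(t,c),  cons(a,times(p,d)) =?= cons(a,p).
Decompose cons/2: times(p,times(false,false)) =?= t,  c =?= c.
Bind t := times(p,times(false,false)); no other remaining equation mentions t.
Delete trivial equation c =?= c.
Decompose cons/2: a =?= a,  times(p,d) =?= p.
Delete trivial equation a =?= a.
Occurs check fails: p occurs in times(p,d); the equation p =?= times(p,d) has no finite solution.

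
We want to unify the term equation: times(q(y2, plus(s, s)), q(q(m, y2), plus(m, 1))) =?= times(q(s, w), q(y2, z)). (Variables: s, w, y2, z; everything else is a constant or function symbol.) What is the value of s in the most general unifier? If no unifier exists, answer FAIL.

FAIL

Decompose times/2: q(y2, plus(s, s)) =?= q(s, w),  q(q(m, y2), plus(m, 1)) =?= q(y2, z).
Decompose q/2: y2 =?= s,  plus(s, s) =?= w.
Bind y2 := s; substituting into the one remaining equation that mentions y2 gives: q(q(m, s), plus(m, 1)) =?= q(s, z).
Bind w := plus(s, s); no other remaining equation mentions w.
Decompose q/2: q(m, s) =?= s,  plus(m, 1) =?= z.
Occurs check fails: s occurs in q(m, s); the equation s =?= q(m, s) has no finite solution.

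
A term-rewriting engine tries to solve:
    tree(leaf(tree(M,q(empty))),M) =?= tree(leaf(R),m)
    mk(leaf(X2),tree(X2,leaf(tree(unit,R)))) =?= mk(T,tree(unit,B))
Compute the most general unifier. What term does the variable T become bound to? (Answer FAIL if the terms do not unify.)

Decompose tree/2: leaf(tree(M,q(empty))) =?= leaf(R),  M =?= m.
Decompose leaf/1: tree(M,q(empty)) =?= R.
Bind R := tree(M,q(empty)); substituting into the one remaining equation that mentions R gives: mk(leaf(X2),tree(X2,leaf(tree(unit,tree(M,q(empty)))))) =?= mk(T,tree(unit,B)).
Bind M := m; substituting into the remaining equation gives: mk(leaf(X2),tree(X2,leaf(tree(unit,tree(m,q(empty)))))) =?= mk(T,tree(unit,B)). Substituting into the earlier binding gives R := tree(m,q(empty)).
Decompose mk/2: leaf(X2) =?= T,  tree(X2,leaf(tree(unit,tree(m,q(empty))))) =?= tree(unit,B).
Bind T := leaf(X2); no other remaining equation mentions T.
Decompose tree/2: X2 =?= unit,  leaf(tree(unit,tree(m,q(empty)))) =?= B.
Bind X2 := unit; no other remaining equation mentions X2. Substituting into the earlier binding gives T := leaf(unit).
Bind B := leaf(tree(unit,tree(m,q(empty)))).
MGU = { R := tree(m,q(empty)), M := m, T := leaf(unit), X2 := unit, B := leaf(tree(unit,tree(m,q(empty)))) }, so T := leaf(unit).

leaf(unit)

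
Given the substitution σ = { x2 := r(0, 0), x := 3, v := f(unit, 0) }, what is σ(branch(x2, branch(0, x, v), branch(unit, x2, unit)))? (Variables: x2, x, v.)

Replace each occurrence of x2 with r(0, 0).
Replace each occurrence of x with 3.
Replace each occurrence of v with f(unit, 0).
Result: branch(r(0, 0), branch(0, 3, f(unit, 0)), branch(unit, r(0, 0), unit)).

branch(r(0, 0), branch(0, 3, f(unit, 0)), branch(unit, r(0, 0), unit))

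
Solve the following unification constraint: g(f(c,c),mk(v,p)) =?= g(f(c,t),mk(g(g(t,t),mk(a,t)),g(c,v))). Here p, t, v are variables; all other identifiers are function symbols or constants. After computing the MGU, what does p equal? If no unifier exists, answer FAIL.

g(c,g(g(c,c),mk(a,c)))

Decompose g/2: f(c,c) =?= f(c,t),  mk(v,p) =?= mk(g(g(t,t),mk(a,t)),g(c,v)).
Decompose f/2: c =?= c,  c =?= t.
Delete trivial equation c =?= c.
Bind t := c; substituting into the remaining equation gives: mk(v,p) =?= mk(g(g(c,c),mk(a,c)),g(c,v)).
Decompose mk/2: v =?= g(g(c,c),mk(a,c)),  p =?= g(c,v).
Bind v := g(g(c,c),mk(a,c)); substituting into the remaining equation gives: p =?= g(c,g(g(c,c),mk(a,c))).
Bind p := g(c,g(g(c,c),mk(a,c))).
MGU = { t ↦ c, v ↦ g(g(c,c),mk(a,c)), p ↦ g(c,g(g(c,c),mk(a,c))) }, so p ↦ g(c,g(g(c,c),mk(a,c))).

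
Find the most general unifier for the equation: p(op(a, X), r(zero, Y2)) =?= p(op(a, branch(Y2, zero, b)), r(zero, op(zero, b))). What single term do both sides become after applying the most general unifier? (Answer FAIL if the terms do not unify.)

Decompose p/2: op(a, X) =?= op(a, branch(Y2, zero, b)),  r(zero, Y2) =?= r(zero, op(zero, b)).
Decompose op/2: a =?= a,  X =?= branch(Y2, zero, b).
Delete trivial equation a =?= a.
Bind X := branch(Y2, zero, b); no other remaining equation mentions X.
Decompose r/2: zero =?= zero,  Y2 =?= op(zero, b).
Delete trivial equation zero =?= zero.
Bind Y2 := op(zero, b). Substituting into the earlier binding gives X := branch(op(zero, b), zero, b).
Applying the MGU to either side gives p(op(a, branch(op(zero, b), zero, b)), r(zero, op(zero, b))).

p(op(a, branch(op(zero, b), zero, b)), r(zero, op(zero, b)))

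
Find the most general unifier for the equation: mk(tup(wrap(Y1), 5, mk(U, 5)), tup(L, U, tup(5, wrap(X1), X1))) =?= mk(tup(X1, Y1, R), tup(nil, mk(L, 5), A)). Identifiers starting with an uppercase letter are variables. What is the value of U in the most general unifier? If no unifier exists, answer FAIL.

Decompose mk/2: tup(wrap(Y1), 5, mk(U, 5)) =?= tup(X1, Y1, R),  tup(L, U, tup(5, wrap(X1), X1)) =?= tup(nil, mk(L, 5), A).
Decompose tup/3: wrap(Y1) =?= X1,  5 =?= Y1,  mk(U, 5) =?= R.
Bind X1 := wrap(Y1); substituting into the one remaining equation that mentions X1 gives: tup(L, U, tup(5, wrap(wrap(Y1)), wrap(Y1))) =?= tup(nil, mk(L, 5), A).
Bind Y1 := 5; substituting into the one remaining equation that mentions Y1 gives: tup(L, U, tup(5, wrap(wrap(5)), wrap(5))) =?= tup(nil, mk(L, 5), A). Substituting into the earlier binding gives X1 := wrap(5).
Bind R := mk(U, 5); no other remaining equation mentions R.
Decompose tup/3: L =?= nil,  U =?= mk(L, 5),  tup(5, wrap(wrap(5)), wrap(5)) =?= A.
Bind L := nil; substituting into the one remaining equation that mentions L gives: U =?= mk(nil, 5).
Bind U := mk(nil, 5); no other remaining equation mentions U. Substituting into the earlier binding gives R := mk(mk(nil, 5), 5).
Bind A := tup(5, wrap(wrap(5)), wrap(5)).
MGU = { X1 := wrap(5), Y1 := 5, R := mk(mk(nil, 5), 5), L := nil, U := mk(nil, 5), A := tup(5, wrap(wrap(5)), wrap(5)) }, so U := mk(nil, 5).

mk(nil, 5)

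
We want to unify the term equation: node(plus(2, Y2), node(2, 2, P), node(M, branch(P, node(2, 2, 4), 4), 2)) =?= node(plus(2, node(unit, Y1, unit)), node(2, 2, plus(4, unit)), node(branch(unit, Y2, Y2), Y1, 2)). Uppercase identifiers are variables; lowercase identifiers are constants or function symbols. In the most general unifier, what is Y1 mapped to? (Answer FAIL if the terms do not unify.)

branch(plus(4, unit), node(2, 2, 4), 4)

Decompose node/3: plus(2, Y2) =?= plus(2, node(unit, Y1, unit)),  node(2, 2, P) =?= node(2, 2, plus(4, unit)),  node(M, branch(P, node(2, 2, 4), 4), 2) =?= node(branch(unit, Y2, Y2), Y1, 2).
Decompose plus/2: 2 =?= 2,  Y2 =?= node(unit, Y1, unit).
Delete trivial equation 2 =?= 2.
Bind Y2 := node(unit, Y1, unit); substituting into the one remaining equation that mentions Y2 gives: node(M, branch(P, node(2, 2, 4), 4), 2) =?= node(branch(unit, node(unit, Y1, unit), node(unit, Y1, unit)), Y1, 2).
Decompose node/3: 2 =?= 2,  2 =?= 2,  P =?= plus(4, unit).
Delete trivial equation 2 =?= 2.
Delete trivial equation 2 =?= 2.
Bind P := plus(4, unit); substituting into the remaining equation gives: node(M, branch(plus(4, unit), node(2, 2, 4), 4), 2) =?= node(branch(unit, node(unit, Y1, unit), node(unit, Y1, unit)), Y1, 2).
Decompose node/3: M =?= branch(unit, node(unit, Y1, unit), node(unit, Y1, unit)),  branch(plus(4, unit), node(2, 2, 4), 4) =?= Y1,  2 =?= 2.
Bind M := branch(unit, node(unit, Y1, unit), node(unit, Y1, unit)); no other remaining equation mentions M.
Bind Y1 := branch(plus(4, unit), node(2, 2, 4), 4); no other remaining equation mentions Y1. Substituting into the earlier bindings gives Y2 := node(unit, branch(plus(4, unit), node(2, 2, 4), 4), unit), M := branch(unit, node(unit, branch(plus(4, unit), node(2, 2, 4), 4), unit), node(unit, branch(plus(4, unit), node(2, 2, 4), 4), unit)).
Delete trivial equation 2 =?= 2.
MGU = { Y2 := node(unit, branch(plus(4, unit), node(2, 2, 4), 4), unit), P := plus(4, unit), M := branch(unit, node(unit, branch(plus(4, unit), node(2, 2, 4), 4), unit), node(unit, branch(plus(4, unit), node(2, 2, 4), 4), unit)), Y1 := branch(plus(4, unit), node(2, 2, 4), 4) }, so Y1 := branch(plus(4, unit), node(2, 2, 4), 4).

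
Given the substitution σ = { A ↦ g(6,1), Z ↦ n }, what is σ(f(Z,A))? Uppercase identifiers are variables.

f(n,g(6,1))

Replace each occurrence of A with g(6,1).
Replace each occurrence of Z with n.
Result: f(n,g(6,1)).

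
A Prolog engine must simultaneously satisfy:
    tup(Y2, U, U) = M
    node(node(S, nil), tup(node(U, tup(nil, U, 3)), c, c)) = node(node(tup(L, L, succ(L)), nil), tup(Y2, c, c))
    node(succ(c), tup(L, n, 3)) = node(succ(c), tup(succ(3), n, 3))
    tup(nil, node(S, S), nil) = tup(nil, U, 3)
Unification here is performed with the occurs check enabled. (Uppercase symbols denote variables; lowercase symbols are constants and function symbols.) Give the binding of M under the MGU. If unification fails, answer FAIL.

Bind M := tup(Y2, U, U); no other remaining equation mentions M.
Decompose node/2: node(S, nil) = node(tup(L, L, succ(L)), nil),  tup(node(U, tup(nil, U, 3)), c, c) = tup(Y2, c, c).
Decompose node/2: S = tup(L, L, succ(L)),  nil = nil.
Bind S := tup(L, L, succ(L)); substituting into the one remaining equation that mentions S gives: tup(nil, node(tup(L, L, succ(L)), tup(L, L, succ(L))), nil) = tup(nil, U, 3).
Delete trivial equation nil = nil.
Decompose tup/3: node(U, tup(nil, U, 3)) = Y2,  c = c,  c = c.
Bind Y2 := node(U, tup(nil, U, 3)); no other remaining equation mentions Y2. Substituting into the earlier binding gives M := tup(node(U, tup(nil, U, 3)), U, U).
Delete trivial equation c = c.
Delete trivial equation c = c.
Decompose node/2: succ(c) = succ(c),  tup(L, n, 3) = tup(succ(3), n, 3).
Delete trivial equation succ(c) = succ(c).
Decompose tup/3: L = succ(3),  n = n,  3 = 3.
Bind L := succ(3); substituting into the one remaining equation that mentions L gives: tup(nil, node(tup(succ(3), succ(3), succ(succ(3))), tup(succ(3), succ(3), succ(succ(3)))), nil) = tup(nil, U, 3). Substituting into the earlier binding gives S := tup(succ(3), succ(3), succ(succ(3))).
Delete trivial equation n = n.
Delete trivial equation 3 = 3.
Decompose tup/3: nil = nil,  node(tup(succ(3), succ(3), succ(succ(3))), tup(succ(3), succ(3), succ(succ(3)))) = U,  nil = 3.
Delete trivial equation nil = nil.
Bind U := node(tup(succ(3), succ(3), succ(succ(3))), tup(succ(3), succ(3), succ(succ(3)))); no other remaining equation mentions U. Substituting into the earlier bindings gives M := tup(node(node(tup(succ(3), succ(3), succ(succ(3))), tup(succ(3), succ(3), succ(succ(3)))), tup(nil, node(tup(succ(3), succ(3), succ(succ(3))), tup(succ(3), succ(3), succ(succ(3)))), 3)), node(tup(succ(3), succ(3), succ(succ(3))), tup(succ(3), succ(3), succ(succ(3)))), node(tup(succ(3), succ(3), succ(succ(3))), tup(succ(3), succ(3), succ(succ(3))))), Y2 := node(node(tup(succ(3), succ(3), succ(succ(3))), tup(succ(3), succ(3), succ(succ(3)))), tup(nil, node(tup(succ(3), succ(3), succ(succ(3))), tup(succ(3), succ(3), succ(succ(3)))), 3)).
Clash: constants nil and 3 differ; no unifier exists.

FAIL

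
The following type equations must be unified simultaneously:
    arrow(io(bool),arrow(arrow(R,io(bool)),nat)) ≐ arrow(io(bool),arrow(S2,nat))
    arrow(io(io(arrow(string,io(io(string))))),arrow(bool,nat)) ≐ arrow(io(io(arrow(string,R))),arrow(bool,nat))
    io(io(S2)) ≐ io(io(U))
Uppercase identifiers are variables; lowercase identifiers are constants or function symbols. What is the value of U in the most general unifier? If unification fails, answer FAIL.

arrow(io(io(string)),io(bool))

Decompose arrow/2: io(bool) ≐ io(bool),  arrow(arrow(R,io(bool)),nat) ≐ arrow(S2,nat).
Delete trivial equation io(bool) ≐ io(bool).
Decompose arrow/2: arrow(R,io(bool)) ≐ S2,  nat ≐ nat.
Bind S2 := arrow(R,io(bool)); substituting into the one remaining equation that mentions S2 gives: io(io(arrow(R,io(bool)))) ≐ io(io(U)).
Delete trivial equation nat ≐ nat.
Decompose arrow/2: io(io(arrow(string,io(io(string))))) ≐ io(io(arrow(string,R))),  arrow(bool,nat) ≐ arrow(bool,nat).
Decompose io/1: io(arrow(string,io(io(string)))) ≐ io(arrow(string,R)).
Decompose io/1: arrow(string,io(io(string))) ≐ arrow(string,R).
Decompose arrow/2: string ≐ string,  io(io(string)) ≐ R.
Delete trivial equation string ≐ string.
Bind R := io(io(string)); substituting into the one remaining equation that mentions R gives: io(io(arrow(io(io(string)),io(bool)))) ≐ io(io(U)). Substituting into the earlier binding gives S2 := arrow(io(io(string)),io(bool)).
Delete trivial equation arrow(bool,nat) ≐ arrow(bool,nat).
Decompose io/1: io(arrow(io(io(string)),io(bool))) ≐ io(U).
Decompose io/1: arrow(io(io(string)),io(bool)) ≐ U.
Bind U := arrow(io(io(string)),io(bool)).
MGU = { S2 := arrow(io(io(string)),io(bool)), R := io(io(string)), U := arrow(io(io(string)),io(bool)) }, so U := arrow(io(io(string)),io(bool)).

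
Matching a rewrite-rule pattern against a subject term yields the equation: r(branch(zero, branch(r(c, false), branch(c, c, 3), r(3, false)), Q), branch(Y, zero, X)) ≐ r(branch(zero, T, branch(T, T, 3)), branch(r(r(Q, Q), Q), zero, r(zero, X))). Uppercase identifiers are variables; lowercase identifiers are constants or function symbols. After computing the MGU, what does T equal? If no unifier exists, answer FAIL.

FAIL

Decompose r/2: branch(zero, branch(r(c, false), branch(c, c, 3), r(3, false)), Q) ≐ branch(zero, T, branch(T, T, 3)),  branch(Y, zero, X) ≐ branch(r(r(Q, Q), Q), zero, r(zero, X)).
Decompose branch/3: zero ≐ zero,  branch(r(c, false), branch(c, c, 3), r(3, false)) ≐ T,  Q ≐ branch(T, T, 3).
Delete trivial equation zero ≐ zero.
Bind T := branch(r(c, false), branch(c, c, 3), r(3, false)); substituting into the one remaining equation that mentions T gives: Q ≐ branch(branch(r(c, false), branch(c, c, 3), r(3, false)), branch(r(c, false), branch(c, c, 3), r(3, false)), 3).
Bind Q := branch(branch(r(c, false), branch(c, c, 3), r(3, false)), branch(r(c, false), branch(c, c, 3), r(3, false)), 3); substituting into the remaining equation gives: branch(Y, zero, X) ≐ branch(r(r(branch(branch(r(c, false), branch(c, c, 3), r(3, false)), branch(r(c, false), branch(c, c, 3), r(3, false)), 3), branch(branch(r(c, false), branch(c, c, 3), r(3, false)), branch(r(c, false), branch(c, c, 3), r(3, false)), 3)), branch(branch(r(c, false), branch(c, c, 3), r(3, false)), branch(r(c, false), branch(c, c, 3), r(3, false)), 3)), zero, r(zero, X)).
Decompose branch/3: Y ≐ r(r(branch(branch(r(c, false), branch(c, c, 3), r(3, false)), branch(r(c, false), branch(c, c, 3), r(3, false)), 3), branch(branch(r(c, false), branch(c, c, 3), r(3, false)), branch(r(c, false), branch(c, c, 3), r(3, false)), 3)), branch(branch(r(c, false), branch(c, c, 3), r(3, false)), branch(r(c, false), branch(c, c, 3), r(3, false)), 3)),  zero ≐ zero,  X ≐ r(zero, X).
Bind Y := r(r(branch(branch(r(c, false), branch(c, c, 3), r(3, false)), branch(r(c, false), branch(c, c, 3), r(3, false)), 3), branch(branch(r(c, false), branch(c, c, 3), r(3, false)), branch(r(c, false), branch(c, c, 3), r(3, false)), 3)), branch(branch(r(c, false), branch(c, c, 3), r(3, false)), branch(r(c, false), branch(c, c, 3), r(3, false)), 3)); no other remaining equation mentions Y.
Delete trivial equation zero ≐ zero.
Occurs check fails: X occurs in r(zero, X); the equation X ≐ r(zero, X) has no finite solution.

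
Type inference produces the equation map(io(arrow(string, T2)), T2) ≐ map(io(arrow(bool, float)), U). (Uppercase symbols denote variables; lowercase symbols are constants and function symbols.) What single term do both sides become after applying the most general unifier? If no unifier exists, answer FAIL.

Decompose map/2: io(arrow(string, T2)) ≐ io(arrow(bool, float)),  T2 ≐ U.
Decompose io/1: arrow(string, T2) ≐ arrow(bool, float).
Decompose arrow/2: string ≐ bool,  T2 ≐ float.
Clash: constants string and bool differ; no unifier exists.

FAIL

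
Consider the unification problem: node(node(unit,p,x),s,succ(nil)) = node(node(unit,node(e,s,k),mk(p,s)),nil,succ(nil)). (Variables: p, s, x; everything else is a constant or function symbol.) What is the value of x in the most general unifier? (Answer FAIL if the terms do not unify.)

Decompose node/3: node(unit,p,x) = node(unit,node(e,s,k),mk(p,s)),  s = nil,  succ(nil) = succ(nil).
Decompose node/3: unit = unit,  p = node(e,s,k),  x = mk(p,s).
Delete trivial equation unit = unit.
Bind p := node(e,s,k); substituting into the one remaining equation that mentions p gives: x = mk(node(e,s,k),s).
Bind x := mk(node(e,s,k),s); no other remaining equation mentions x.
Bind s := nil; no other remaining equation mentions s. Substituting into the earlier bindings gives p := node(e,nil,k), x := mk(node(e,nil,k),nil).
Delete trivial equation succ(nil) = succ(nil).
MGU = { p ↦ node(e,nil,k), x ↦ mk(node(e,nil,k),nil), s ↦ nil }, so x ↦ mk(node(e,nil,k),nil).

mk(node(e,nil,k),nil)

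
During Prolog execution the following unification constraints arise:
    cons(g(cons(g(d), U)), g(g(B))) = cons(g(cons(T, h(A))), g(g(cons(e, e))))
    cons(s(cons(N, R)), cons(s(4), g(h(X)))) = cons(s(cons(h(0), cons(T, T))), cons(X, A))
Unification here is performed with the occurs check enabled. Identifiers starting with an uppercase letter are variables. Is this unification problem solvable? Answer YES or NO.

YES

Decompose cons/2: g(cons(g(d), U)) = g(cons(T, h(A))),  g(g(B)) = g(g(cons(e, e))).
Decompose g/1: cons(g(d), U) = cons(T, h(A)).
Decompose cons/2: g(d) = T,  U = h(A).
Bind T := g(d); substituting into the one remaining equation that mentions T gives: cons(s(cons(N, R)), cons(s(4), g(h(X)))) = cons(s(cons(h(0), cons(g(d), g(d)))), cons(X, A)).
Bind U := h(A); no other remaining equation mentions U.
Decompose g/1: g(B) = g(cons(e, e)).
Decompose g/1: B = cons(e, e).
Bind B := cons(e, e); no other remaining equation mentions B.
Decompose cons/2: s(cons(N, R)) = s(cons(h(0), cons(g(d), g(d)))),  cons(s(4), g(h(X))) = cons(X, A).
Decompose s/1: cons(N, R) = cons(h(0), cons(g(d), g(d))).
Decompose cons/2: N = h(0),  R = cons(g(d), g(d)).
Bind N := h(0); no other remaining equation mentions N.
Bind R := cons(g(d), g(d)); no other remaining equation mentions R.
Decompose cons/2: s(4) = X,  g(h(X)) = A.
Bind X := s(4); substituting into the remaining equation gives: g(h(s(4))) = A.
Bind A := g(h(s(4))). Substituting into the earlier binding gives U := h(g(h(s(4)))).
No equations remain and no clash or occurs-check failure arose, so a unifier exists.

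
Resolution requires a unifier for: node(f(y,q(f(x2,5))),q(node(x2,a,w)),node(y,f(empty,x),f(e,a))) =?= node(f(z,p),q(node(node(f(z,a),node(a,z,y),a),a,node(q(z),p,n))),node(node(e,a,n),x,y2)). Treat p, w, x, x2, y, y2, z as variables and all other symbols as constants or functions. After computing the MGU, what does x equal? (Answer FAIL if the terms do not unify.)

Decompose node/3: f(y,q(f(x2,5))) =?= f(z,p),  q(node(x2,a,w)) =?= q(node(node(f(z,a),node(a,z,y),a),a,node(q(z),p,n))),  node(y,f(empty,x),f(e,a)) =?= node(node(e,a,n),x,y2).
Decompose f/2: y =?= z,  q(f(x2,5)) =?= p.
Bind y := z; substituting into the 2 remaining equations that mention y gives: q(node(x2,a,w)) =?= q(node(node(f(z,a),node(a,z,z),a),a,node(q(z),p,n))),  node(z,f(empty,x),f(e,a)) =?= node(node(e,a,n),x,y2).
Bind p := q(f(x2,5)); substituting into the one remaining equation that mentions p gives: q(node(x2,a,w)) =?= q(node(node(f(z,a),node(a,z,z),a),a,node(q(z),q(f(x2,5)),n))).
Decompose q/1: node(x2,a,w) =?= node(node(f(z,a),node(a,z,z),a),a,node(q(z),q(f(x2,5)),n)).
Decompose node/3: x2 =?= node(f(z,a),node(a,z,z),a),  a =?= a,  w =?= node(q(z),q(f(x2,5)),n).
Bind x2 := node(f(z,a),node(a,z,z),a); substituting into the one remaining equation that mentions x2 gives: w =?= node(q(z),q(f(node(f(z,a),node(a,z,z),a),5)),n). Substituting into the earlier binding gives p := q(f(node(f(z,a),node(a,z,z),a),5)).
Delete trivial equation a =?= a.
Bind w := node(q(z),q(f(node(f(z,a),node(a,z,z),a),5)),n); no other remaining equation mentions w.
Decompose node/3: z =?= node(e,a,n),  f(empty,x) =?= x,  f(e,a) =?= y2.
Bind z := node(e,a,n); no other remaining equation mentions z. Substituting into the earlier bindings gives y := node(e,a,n), p := q(f(node(f(node(e,a,n),a),node(a,node(e,a,n),node(e,a,n)),a),5)), x2 := node(f(node(e,a,n),a),node(a,node(e,a,n),node(e,a,n)),a), w := node(q(node(e,a,n)),q(f(node(f(node(e,a,n),a),node(a,node(e,a,n),node(e,a,n)),a),5)),n).
Occurs check fails: x occurs in f(empty,x); the equation x =?= f(empty,x) has no finite solution.

FAIL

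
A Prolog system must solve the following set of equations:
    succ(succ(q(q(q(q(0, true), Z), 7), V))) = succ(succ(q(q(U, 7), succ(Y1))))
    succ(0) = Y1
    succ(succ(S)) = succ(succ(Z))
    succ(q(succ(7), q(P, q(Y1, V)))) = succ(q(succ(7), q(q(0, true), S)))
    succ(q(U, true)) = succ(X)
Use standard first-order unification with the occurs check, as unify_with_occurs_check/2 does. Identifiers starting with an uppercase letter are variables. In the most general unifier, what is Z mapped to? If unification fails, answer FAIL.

Decompose succ/1: succ(q(q(q(q(0, true), Z), 7), V)) = succ(q(q(U, 7), succ(Y1))).
Decompose succ/1: q(q(q(q(0, true), Z), 7), V) = q(q(U, 7), succ(Y1)).
Decompose q/2: q(q(q(0, true), Z), 7) = q(U, 7),  V = succ(Y1).
Decompose q/2: q(q(0, true), Z) = U,  7 = 7.
Bind U := q(q(0, true), Z); substituting into the one remaining equation that mentions U gives: succ(q(q(q(0, true), Z), true)) = succ(X).
Delete trivial equation 7 = 7.
Bind V := succ(Y1); substituting into the one remaining equation that mentions V gives: succ(q(succ(7), q(P, q(Y1, succ(Y1))))) = succ(q(succ(7), q(q(0, true), S))).
Bind Y1 := succ(0); substituting into the one remaining equation that mentions Y1 gives: succ(q(succ(7), q(P, q(succ(0), succ(succ(0)))))) = succ(q(succ(7), q(q(0, true), S))). Substituting into the earlier binding gives V := succ(succ(0)).
Decompose succ/1: succ(S) = succ(Z).
Decompose succ/1: S = Z.
Bind S := Z; substituting into the one remaining equation that mentions S gives: succ(q(succ(7), q(P, q(succ(0), succ(succ(0)))))) = succ(q(succ(7), q(q(0, true), Z))).
Decompose succ/1: q(succ(7), q(P, q(succ(0), succ(succ(0))))) = q(succ(7), q(q(0, true), Z)).
Decompose q/2: succ(7) = succ(7),  q(P, q(succ(0), succ(succ(0)))) = q(q(0, true), Z).
Delete trivial equation succ(7) = succ(7).
Decompose q/2: P = q(0, true),  q(succ(0), succ(succ(0))) = Z.
Bind P := q(0, true); no other remaining equation mentions P.
Bind Z := q(succ(0), succ(succ(0))); substituting into the remaining equation gives: succ(q(q(q(0, true), q(succ(0), succ(succ(0)))), true)) = succ(X). Substituting into the earlier bindings gives U := q(q(0, true), q(succ(0), succ(succ(0)))), S := q(succ(0), succ(succ(0))).
Decompose succ/1: q(q(q(0, true), q(succ(0), succ(succ(0)))), true) = X.
Bind X := q(q(q(0, true), q(succ(0), succ(succ(0)))), true).
MGU = { U -> q(q(0, true), q(succ(0), succ(succ(0)))), V -> succ(succ(0)), Y1 -> succ(0), S -> q(succ(0), succ(succ(0))), P -> q(0, true), Z -> q(succ(0), succ(succ(0))), X -> q(q(q(0, true), q(succ(0), succ(succ(0)))), true) }, so Z -> q(succ(0), succ(succ(0))).

q(succ(0), succ(succ(0)))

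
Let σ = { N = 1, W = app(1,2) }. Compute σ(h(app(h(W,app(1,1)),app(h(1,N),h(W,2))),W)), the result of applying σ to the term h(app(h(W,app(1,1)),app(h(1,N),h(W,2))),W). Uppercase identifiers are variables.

h(app(h(app(1,2),app(1,1)),app(h(1,1),h(app(1,2),2))),app(1,2))

Replace each occurrence of N with 1.
Replace each occurrence of W with app(1,2).
Result: h(app(h(app(1,2),app(1,1)),app(h(1,1),h(app(1,2),2))),app(1,2)).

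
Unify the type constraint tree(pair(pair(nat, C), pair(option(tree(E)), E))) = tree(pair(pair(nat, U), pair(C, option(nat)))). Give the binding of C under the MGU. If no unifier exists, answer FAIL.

option(tree(option(nat)))

Decompose tree/1: pair(pair(nat, C), pair(option(tree(E)), E)) = pair(pair(nat, U), pair(C, option(nat))).
Decompose pair/2: pair(nat, C) = pair(nat, U),  pair(option(tree(E)), E) = pair(C, option(nat)).
Decompose pair/2: nat = nat,  C = U.
Delete trivial equation nat = nat.
Bind C := U; substituting into the remaining equation gives: pair(option(tree(E)), E) = pair(U, option(nat)).
Decompose pair/2: option(tree(E)) = U,  E = option(nat).
Bind U := option(tree(E)); no other remaining equation mentions U. Substituting into the earlier binding gives C := option(tree(E)).
Bind E := option(nat). Substituting into the earlier bindings gives C := option(tree(option(nat))), U := option(tree(option(nat))).
MGU = { C := option(tree(option(nat))), U := option(tree(option(nat))), E := option(nat) }, so C := option(tree(option(nat))).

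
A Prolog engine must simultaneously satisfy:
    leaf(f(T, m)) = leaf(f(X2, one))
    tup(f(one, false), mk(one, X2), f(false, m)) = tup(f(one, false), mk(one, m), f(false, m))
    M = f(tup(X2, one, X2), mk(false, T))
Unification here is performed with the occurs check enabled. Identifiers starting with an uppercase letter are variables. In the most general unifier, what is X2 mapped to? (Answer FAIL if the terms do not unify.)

Decompose leaf/1: f(T, m) = f(X2, one).
Decompose f/2: T = X2,  m = one.
Bind T := X2; substituting into the one remaining equation that mentions T gives: M = f(tup(X2, one, X2), mk(false, X2)).
Clash: constants m and one differ; no unifier exists.

FAIL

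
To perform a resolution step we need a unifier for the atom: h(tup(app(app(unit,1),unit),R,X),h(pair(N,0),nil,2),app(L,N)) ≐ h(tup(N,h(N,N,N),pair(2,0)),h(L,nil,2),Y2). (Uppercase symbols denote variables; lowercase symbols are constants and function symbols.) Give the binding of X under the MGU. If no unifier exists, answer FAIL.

pair(2,0)

Decompose h/3: tup(app(app(unit,1),unit),R,X) ≐ tup(N,h(N,N,N),pair(2,0)),  h(pair(N,0),nil,2) ≐ h(L,nil,2),  app(L,N) ≐ Y2.
Decompose tup/3: app(app(unit,1),unit) ≐ N,  R ≐ h(N,N,N),  X ≐ pair(2,0).
Bind N := app(app(unit,1),unit); substituting into the 3 remaining equations that mention N gives: R ≐ h(app(app(unit,1),unit),app(app(unit,1),unit),app(app(unit,1),unit)),  h(pair(app(app(unit,1),unit),0),nil,2) ≐ h(L,nil,2),  app(L,app(app(unit,1),unit)) ≐ Y2.
Bind R := h(app(app(unit,1),unit),app(app(unit,1),unit),app(app(unit,1),unit)); no other remaining equation mentions R.
Bind X := pair(2,0); no other remaining equation mentions X.
Decompose h/3: pair(app(app(unit,1),unit),0) ≐ L,  nil ≐ nil,  2 ≐ 2.
Bind L := pair(app(app(unit,1),unit),0); substituting into the one remaining equation that mentions L gives: app(pair(app(app(unit,1),unit),0),app(app(unit,1),unit)) ≐ Y2.
Delete trivial equation nil ≐ nil.
Delete trivial equation 2 ≐ 2.
Bind Y2 := app(pair(app(app(unit,1),unit),0),app(app(unit,1),unit)).
MGU = { N ↦ app(app(unit,1),unit), R ↦ h(app(app(unit,1),unit),app(app(unit,1),unit),app(app(unit,1),unit)), X ↦ pair(2,0), L ↦ pair(app(app(unit,1),unit),0), Y2 ↦ app(pair(app(app(unit,1),unit),0),app(app(unit,1),unit)) }, so X ↦ pair(2,0).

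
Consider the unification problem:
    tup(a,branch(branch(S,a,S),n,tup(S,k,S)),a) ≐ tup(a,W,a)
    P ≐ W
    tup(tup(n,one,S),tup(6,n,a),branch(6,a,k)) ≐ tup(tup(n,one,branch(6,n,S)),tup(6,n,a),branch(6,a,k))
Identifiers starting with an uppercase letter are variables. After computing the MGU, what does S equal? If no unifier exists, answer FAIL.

Decompose tup/3: a ≐ a,  branch(branch(S,a,S),n,tup(S,k,S)) ≐ W,  a ≐ a.
Delete trivial equation a ≐ a.
Bind W := branch(branch(S,a,S),n,tup(S,k,S)); substituting into the one remaining equation that mentions W gives: P ≐ branch(branch(S,a,S),n,tup(S,k,S)).
Delete trivial equation a ≐ a.
Bind P := branch(branch(S,a,S),n,tup(S,k,S)); no other remaining equation mentions P.
Decompose tup/3: tup(n,one,S) ≐ tup(n,one,branch(6,n,S)),  tup(6,n,a) ≐ tup(6,n,a),  branch(6,a,k) ≐ branch(6,a,k).
Decompose tup/3: n ≐ n,  one ≐ one,  S ≐ branch(6,n,S).
Delete trivial equation n ≐ n.
Delete trivial equation one ≐ one.
Occurs check fails: S occurs in branch(6,n,S); the equation S ≐ branch(6,n,S) has no finite solution.

FAIL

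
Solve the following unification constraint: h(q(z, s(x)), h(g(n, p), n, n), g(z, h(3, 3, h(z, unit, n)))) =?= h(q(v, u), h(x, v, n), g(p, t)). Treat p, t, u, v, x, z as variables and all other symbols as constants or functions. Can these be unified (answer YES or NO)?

Decompose h/3: q(z, s(x)) =?= q(v, u),  h(g(n, p), n, n) =?= h(x, v, n),  g(z, h(3, 3, h(z, unit, n))) =?= g(p, t).
Decompose q/2: z =?= v,  s(x) =?= u.
Bind z := v; substituting into the one remaining equation that mentions z gives: g(v, h(3, 3, h(v, unit, n))) =?= g(p, t).
Bind u := s(x); no other remaining equation mentions u.
Decompose h/3: g(n, p) =?= x,  n =?= v,  n =?= n.
Bind x := g(n, p); no other remaining equation mentions x. Substituting into the earlier binding gives u := s(g(n, p)).
Bind v := n; substituting into the one remaining equation that mentions v gives: g(n, h(3, 3, h(n, unit, n))) =?= g(p, t). Substituting into the earlier binding gives z := n.
Delete trivial equation n =?= n.
Decompose g/2: n =?= p,  h(3, 3, h(n, unit, n)) =?= t.
Bind p := n; no other remaining equation mentions p. Substituting into the earlier bindings gives u := s(g(n, n)), x := g(n, n).
Bind t := h(3, 3, h(n, unit, n)).
No equations remain and no clash or occurs-check failure arose, so a unifier exists.

YES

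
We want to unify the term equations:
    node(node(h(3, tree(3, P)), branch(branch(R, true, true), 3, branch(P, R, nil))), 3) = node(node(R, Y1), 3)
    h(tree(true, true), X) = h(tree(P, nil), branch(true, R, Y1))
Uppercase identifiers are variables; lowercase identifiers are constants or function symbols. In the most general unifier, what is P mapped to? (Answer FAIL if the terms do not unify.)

FAIL

Decompose node/2: node(h(3, tree(3, P)), branch(branch(R, true, true), 3, branch(P, R, nil))) = node(R, Y1),  3 = 3.
Decompose node/2: h(3, tree(3, P)) = R,  branch(branch(R, true, true), 3, branch(P, R, nil)) = Y1.
Bind R := h(3, tree(3, P)); substituting into the 2 remaining equations that mention R gives: branch(branch(h(3, tree(3, P)), true, true), 3, branch(P, h(3, tree(3, P)), nil)) = Y1,  h(tree(true, true), X) = h(tree(P, nil), branch(true, h(3, tree(3, P)), Y1)).
Bind Y1 := branch(branch(h(3, tree(3, P)), true, true), 3, branch(P, h(3, tree(3, P)), nil)); substituting into the one remaining equation that mentions Y1 gives: h(tree(true, true), X) = h(tree(P, nil), branch(true, h(3, tree(3, P)), branch(branch(h(3, tree(3, P)), true, true), 3, branch(P, h(3, tree(3, P)), nil)))).
Delete trivial equation 3 = 3.
Decompose h/2: tree(true, true) = tree(P, nil),  X = branch(true, h(3, tree(3, P)), branch(branch(h(3, tree(3, P)), true, true), 3, branch(P, h(3, tree(3, P)), nil))).
Decompose tree/2: true = P,  true = nil.
Bind P := true; substituting into the one remaining equation that mentions P gives: X = branch(true, h(3, tree(3, true)), branch(branch(h(3, tree(3, true)), true, true), 3, branch(true, h(3, tree(3, true)), nil))). Substituting into the earlier bindings gives R := h(3, tree(3, true)), Y1 := branch(branch(h(3, tree(3, true)), true, true), 3, branch(true, h(3, tree(3, true)), nil)).
Clash: constants true and nil differ; no unifier exists.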